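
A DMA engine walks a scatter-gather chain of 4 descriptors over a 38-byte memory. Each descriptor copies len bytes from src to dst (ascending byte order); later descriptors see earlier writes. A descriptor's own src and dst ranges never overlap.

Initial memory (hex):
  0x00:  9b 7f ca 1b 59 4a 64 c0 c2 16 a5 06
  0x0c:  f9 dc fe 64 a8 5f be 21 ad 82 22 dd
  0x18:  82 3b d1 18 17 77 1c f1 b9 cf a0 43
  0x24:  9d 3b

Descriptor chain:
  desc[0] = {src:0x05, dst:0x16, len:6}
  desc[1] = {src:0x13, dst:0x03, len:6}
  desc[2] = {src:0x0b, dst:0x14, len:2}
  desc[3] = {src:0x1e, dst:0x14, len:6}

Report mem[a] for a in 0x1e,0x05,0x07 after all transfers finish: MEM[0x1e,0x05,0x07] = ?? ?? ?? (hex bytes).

[0] 0x05->0x16 len=6 : 4a 64 c0 c2 16 a5
[1] 0x13->0x03 len=6 : 21 ad 82 4a 64 c0
[2] 0x0b->0x14 len=2 : 06 f9
[3] 0x1e->0x14 len=6 : 1c f1 b9 cf a0 43
query mem[0x1e]=0x1c, mem[0x05]=0x82, mem[0x07]=0x64

MEM[0x1e,0x05,0x07] = 1c 82 64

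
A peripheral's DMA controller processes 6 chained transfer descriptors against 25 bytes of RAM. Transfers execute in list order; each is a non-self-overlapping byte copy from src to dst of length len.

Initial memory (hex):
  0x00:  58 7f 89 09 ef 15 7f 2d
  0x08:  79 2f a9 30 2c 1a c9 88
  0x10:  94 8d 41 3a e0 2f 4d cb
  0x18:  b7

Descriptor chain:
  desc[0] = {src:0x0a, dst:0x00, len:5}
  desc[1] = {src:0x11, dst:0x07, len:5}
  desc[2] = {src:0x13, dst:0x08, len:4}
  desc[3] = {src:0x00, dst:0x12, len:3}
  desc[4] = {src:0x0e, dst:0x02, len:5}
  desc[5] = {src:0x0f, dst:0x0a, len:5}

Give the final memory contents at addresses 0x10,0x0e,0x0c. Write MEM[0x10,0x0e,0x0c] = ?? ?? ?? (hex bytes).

MEM[0x10,0x0e,0x0c] = 94 30 8d

#0 dst[0x00+5] := {0xa9,0x30,0x2c,0x1a,0xc9}
#1 dst[0x07+5] := {0x8d,0x41,0x3a,0xe0,0x2f}
#2 dst[0x08+4] := {0x3a,0xe0,0x2f,0x4d}
#3 dst[0x12+3] := {0xa9,0x30,0x2c}
#4 dst[0x02+5] := {0xc9,0x88,0x94,0x8d,0xa9}
#5 dst[0x0a+5] := {0x88,0x94,0x8d,0xa9,0x30}
query mem[0x10]=0x94, mem[0x0e]=0x30, mem[0x0c]=0x8d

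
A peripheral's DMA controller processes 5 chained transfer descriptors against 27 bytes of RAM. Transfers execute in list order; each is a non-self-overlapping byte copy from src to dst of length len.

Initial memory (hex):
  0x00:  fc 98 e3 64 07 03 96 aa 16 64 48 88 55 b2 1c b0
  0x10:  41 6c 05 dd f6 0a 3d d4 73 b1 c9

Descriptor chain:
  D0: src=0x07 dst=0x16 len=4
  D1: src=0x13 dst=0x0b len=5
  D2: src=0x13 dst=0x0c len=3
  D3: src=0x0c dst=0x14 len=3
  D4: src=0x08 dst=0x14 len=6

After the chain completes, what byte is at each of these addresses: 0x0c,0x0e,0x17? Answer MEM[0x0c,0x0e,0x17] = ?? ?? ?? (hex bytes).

  after D0: wrote 4B at 0x16 = aa166448
  after D1: wrote 5B at 0x0b = ddf60aaa16
  after D2: wrote 3B at 0x0c = ddf60a
  after D3: wrote 3B at 0x14 = ddf60a
  after D4: wrote 6B at 0x14 = 166448ddddf6
query mem[0x0c]=0xdd, mem[0x0e]=0x0a, mem[0x17]=0xdd

MEM[0x0c,0x0e,0x17] = dd 0a dd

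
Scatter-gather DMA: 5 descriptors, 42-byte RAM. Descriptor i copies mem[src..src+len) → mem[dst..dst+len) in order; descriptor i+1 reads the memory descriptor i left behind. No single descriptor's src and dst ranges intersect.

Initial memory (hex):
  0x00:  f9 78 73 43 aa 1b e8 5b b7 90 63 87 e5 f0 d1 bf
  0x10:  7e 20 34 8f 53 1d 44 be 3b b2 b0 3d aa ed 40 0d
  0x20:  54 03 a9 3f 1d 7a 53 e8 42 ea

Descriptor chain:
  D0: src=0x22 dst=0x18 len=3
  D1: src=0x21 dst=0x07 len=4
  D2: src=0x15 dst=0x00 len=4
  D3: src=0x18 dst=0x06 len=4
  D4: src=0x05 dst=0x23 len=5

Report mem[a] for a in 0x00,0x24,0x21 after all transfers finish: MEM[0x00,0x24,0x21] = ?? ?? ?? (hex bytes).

[0] 0x22->0x18 len=3 : a9 3f 1d
[1] 0x21->0x07 len=4 : 03 a9 3f 1d
[2] 0x15->0x00 len=4 : 1d 44 be a9
[3] 0x18->0x06 len=4 : a9 3f 1d 3d
[4] 0x05->0x23 len=5 : 1b a9 3f 1d 3d
query mem[0x00]=0x1d, mem[0x24]=0xa9, mem[0x21]=0x03

MEM[0x00,0x24,0x21] = 1d a9 03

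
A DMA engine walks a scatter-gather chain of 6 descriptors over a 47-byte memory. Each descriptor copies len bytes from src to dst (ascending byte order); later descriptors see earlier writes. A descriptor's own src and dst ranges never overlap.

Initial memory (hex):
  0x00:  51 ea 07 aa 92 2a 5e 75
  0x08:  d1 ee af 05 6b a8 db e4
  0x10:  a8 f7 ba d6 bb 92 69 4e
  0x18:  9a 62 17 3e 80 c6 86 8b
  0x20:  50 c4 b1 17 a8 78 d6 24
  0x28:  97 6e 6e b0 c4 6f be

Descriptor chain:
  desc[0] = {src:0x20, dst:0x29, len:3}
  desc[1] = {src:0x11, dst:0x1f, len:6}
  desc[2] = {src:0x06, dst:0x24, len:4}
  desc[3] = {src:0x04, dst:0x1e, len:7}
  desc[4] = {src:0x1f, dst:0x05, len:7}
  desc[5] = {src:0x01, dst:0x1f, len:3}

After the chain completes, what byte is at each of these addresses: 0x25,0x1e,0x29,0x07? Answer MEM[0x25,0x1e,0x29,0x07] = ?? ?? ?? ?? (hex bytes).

MEM[0x25,0x1e,0x29,0x07] = 75 92 50 75

[0] 0x20->0x29 len=3 : 50 c4 b1
[1] 0x11->0x1f len=6 : f7 ba d6 bb 92 69
[2] 0x06->0x24 len=4 : 5e 75 d1 ee
[3] 0x04->0x1e len=7 : 92 2a 5e 75 d1 ee af
[4] 0x1f->0x05 len=7 : 2a 5e 75 d1 ee af 75
[5] 0x01->0x1f len=3 : ea 07 aa
query mem[0x25]=0x75, mem[0x1e]=0x92, mem[0x29]=0x50, mem[0x07]=0x75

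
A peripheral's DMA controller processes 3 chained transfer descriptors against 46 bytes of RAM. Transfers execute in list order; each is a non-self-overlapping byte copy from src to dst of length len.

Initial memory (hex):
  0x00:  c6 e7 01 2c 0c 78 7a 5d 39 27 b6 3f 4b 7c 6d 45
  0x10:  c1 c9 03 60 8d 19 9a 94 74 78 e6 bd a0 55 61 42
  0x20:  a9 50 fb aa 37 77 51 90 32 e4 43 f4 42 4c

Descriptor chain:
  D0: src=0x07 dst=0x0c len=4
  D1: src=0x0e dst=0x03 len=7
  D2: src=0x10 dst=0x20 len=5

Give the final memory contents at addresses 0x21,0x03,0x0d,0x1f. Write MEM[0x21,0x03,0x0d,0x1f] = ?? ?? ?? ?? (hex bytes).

  after D0: wrote 4B at 0x0c = 5d3927b6
  after D1: wrote 7B at 0x03 = 27b6c1c903608d
  after D2: wrote 5B at 0x20 = c1c903608d
query mem[0x21]=0xc9, mem[0x03]=0x27, mem[0x0d]=0x39, mem[0x1f]=0x42

MEM[0x21,0x03,0x0d,0x1f] = c9 27 39 42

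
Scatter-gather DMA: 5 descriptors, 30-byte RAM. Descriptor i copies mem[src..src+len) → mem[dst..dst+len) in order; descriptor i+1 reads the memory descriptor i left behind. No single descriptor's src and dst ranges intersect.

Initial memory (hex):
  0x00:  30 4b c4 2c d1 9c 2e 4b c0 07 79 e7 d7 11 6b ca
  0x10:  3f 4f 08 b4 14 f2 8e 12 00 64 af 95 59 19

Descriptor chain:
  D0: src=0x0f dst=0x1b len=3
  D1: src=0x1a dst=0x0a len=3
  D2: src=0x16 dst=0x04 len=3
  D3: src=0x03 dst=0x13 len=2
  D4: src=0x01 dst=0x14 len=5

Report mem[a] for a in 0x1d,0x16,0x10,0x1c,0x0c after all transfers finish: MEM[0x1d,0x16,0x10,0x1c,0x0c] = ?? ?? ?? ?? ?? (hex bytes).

MEM[0x1d,0x16,0x10,0x1c,0x0c] = 4f 2c 3f 3f 3f

  after D0: wrote 3B at 0x1b = ca3f4f
  after D1: wrote 3B at 0x0a = afca3f
  after D2: wrote 3B at 0x04 = 8e1200
  after D3: wrote 2B at 0x13 = 2c8e
  after D4: wrote 5B at 0x14 = 4bc42c8e12
query mem[0x1d]=0x4f, mem[0x16]=0x2c, mem[0x10]=0x3f, mem[0x1c]=0x3f, mem[0x0c]=0x3f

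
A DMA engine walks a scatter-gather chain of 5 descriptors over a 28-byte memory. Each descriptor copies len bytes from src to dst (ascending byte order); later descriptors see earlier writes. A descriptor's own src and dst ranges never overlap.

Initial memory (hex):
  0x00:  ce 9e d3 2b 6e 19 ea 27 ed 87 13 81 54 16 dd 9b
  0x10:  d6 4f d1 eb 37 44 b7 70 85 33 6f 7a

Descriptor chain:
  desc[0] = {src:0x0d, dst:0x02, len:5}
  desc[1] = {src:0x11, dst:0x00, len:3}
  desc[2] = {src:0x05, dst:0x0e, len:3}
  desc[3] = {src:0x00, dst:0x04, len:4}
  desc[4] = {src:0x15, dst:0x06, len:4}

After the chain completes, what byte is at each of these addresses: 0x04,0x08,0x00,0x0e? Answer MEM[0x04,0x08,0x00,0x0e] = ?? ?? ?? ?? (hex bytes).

MEM[0x04,0x08,0x00,0x0e] = 4f 70 4f d6

[0] 0x0d->0x02 len=5 : 16 dd 9b d6 4f
[1] 0x11->0x00 len=3 : 4f d1 eb
[2] 0x05->0x0e len=3 : d6 4f 27
[3] 0x00->0x04 len=4 : 4f d1 eb dd
[4] 0x15->0x06 len=4 : 44 b7 70 85
query mem[0x04]=0x4f, mem[0x08]=0x70, mem[0x00]=0x4f, mem[0x0e]=0xd6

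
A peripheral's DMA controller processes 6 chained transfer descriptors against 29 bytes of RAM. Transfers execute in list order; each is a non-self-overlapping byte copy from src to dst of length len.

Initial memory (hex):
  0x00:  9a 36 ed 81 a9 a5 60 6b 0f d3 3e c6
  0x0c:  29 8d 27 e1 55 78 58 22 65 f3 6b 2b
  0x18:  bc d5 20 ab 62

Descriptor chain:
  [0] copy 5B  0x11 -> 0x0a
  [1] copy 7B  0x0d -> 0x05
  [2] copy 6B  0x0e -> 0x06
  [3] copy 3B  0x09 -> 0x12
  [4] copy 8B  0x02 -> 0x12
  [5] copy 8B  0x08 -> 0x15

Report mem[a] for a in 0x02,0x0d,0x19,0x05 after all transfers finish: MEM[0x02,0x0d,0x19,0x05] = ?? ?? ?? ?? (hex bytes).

#0 dst[0x0a+5] := {0x78,0x58,0x22,0x65,0xf3}
#1 dst[0x05+7] := {0x65,0xf3,0xe1,0x55,0x78,0x58,0x22}
#2 dst[0x06+6] := {0xf3,0xe1,0x55,0x78,0x58,0x22}
#3 dst[0x12+3] := {0x78,0x58,0x22}
#4 dst[0x12+8] := {0xed,0x81,0xa9,0x65,0xf3,0xe1,0x55,0x78}
#5 dst[0x15+8] := {0x55,0x78,0x58,0x22,0x22,0x65,0xf3,0xe1}
query mem[0x02]=0xed, mem[0x0d]=0x65, mem[0x19]=0x22, mem[0x05]=0x65

MEM[0x02,0x0d,0x19,0x05] = ed 65 22 65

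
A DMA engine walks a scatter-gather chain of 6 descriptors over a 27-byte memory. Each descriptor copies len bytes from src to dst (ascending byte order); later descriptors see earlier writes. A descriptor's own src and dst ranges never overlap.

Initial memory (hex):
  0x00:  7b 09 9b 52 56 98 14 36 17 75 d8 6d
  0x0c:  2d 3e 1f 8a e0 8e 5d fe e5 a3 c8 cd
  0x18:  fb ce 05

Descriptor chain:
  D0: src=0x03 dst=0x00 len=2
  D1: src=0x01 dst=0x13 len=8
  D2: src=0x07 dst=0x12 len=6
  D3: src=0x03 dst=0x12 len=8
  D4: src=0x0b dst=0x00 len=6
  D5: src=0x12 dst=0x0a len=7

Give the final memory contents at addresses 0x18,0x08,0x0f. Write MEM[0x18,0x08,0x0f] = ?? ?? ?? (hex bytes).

[0] 0x03->0x00 len=2 : 52 56
[1] 0x01->0x13 len=8 : 56 9b 52 56 98 14 36 17
[2] 0x07->0x12 len=6 : 36 17 75 d8 6d 2d
[3] 0x03->0x12 len=8 : 52 56 98 14 36 17 75 d8
[4] 0x0b->0x00 len=6 : 6d 2d 3e 1f 8a e0
[5] 0x12->0x0a len=7 : 52 56 98 14 36 17 75
query mem[0x18]=0x75, mem[0x08]=0x17, mem[0x0f]=0x17

MEM[0x18,0x08,0x0f] = 75 17 17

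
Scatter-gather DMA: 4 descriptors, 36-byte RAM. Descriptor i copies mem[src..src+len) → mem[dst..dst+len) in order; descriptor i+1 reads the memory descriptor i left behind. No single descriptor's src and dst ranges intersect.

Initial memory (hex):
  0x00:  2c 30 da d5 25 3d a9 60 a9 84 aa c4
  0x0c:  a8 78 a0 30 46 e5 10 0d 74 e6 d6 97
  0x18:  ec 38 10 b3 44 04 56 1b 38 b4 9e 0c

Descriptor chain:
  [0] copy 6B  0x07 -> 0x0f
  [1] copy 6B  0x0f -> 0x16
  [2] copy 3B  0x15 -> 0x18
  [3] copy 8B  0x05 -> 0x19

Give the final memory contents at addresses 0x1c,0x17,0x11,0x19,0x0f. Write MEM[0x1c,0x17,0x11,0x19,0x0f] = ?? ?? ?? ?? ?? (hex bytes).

  after D0: wrote 6B at 0x0f = 60a984aac4a8
  after D1: wrote 6B at 0x16 = 60a984aac4a8
  after D2: wrote 3B at 0x18 = e660a9
  after D3: wrote 8B at 0x19 = 3da960a984aac4a8
query mem[0x1c]=0xa9, mem[0x17]=0xa9, mem[0x11]=0x84, mem[0x19]=0x3d, mem[0x0f]=0x60

MEM[0x1c,0x17,0x11,0x19,0x0f] = a9 a9 84 3d 60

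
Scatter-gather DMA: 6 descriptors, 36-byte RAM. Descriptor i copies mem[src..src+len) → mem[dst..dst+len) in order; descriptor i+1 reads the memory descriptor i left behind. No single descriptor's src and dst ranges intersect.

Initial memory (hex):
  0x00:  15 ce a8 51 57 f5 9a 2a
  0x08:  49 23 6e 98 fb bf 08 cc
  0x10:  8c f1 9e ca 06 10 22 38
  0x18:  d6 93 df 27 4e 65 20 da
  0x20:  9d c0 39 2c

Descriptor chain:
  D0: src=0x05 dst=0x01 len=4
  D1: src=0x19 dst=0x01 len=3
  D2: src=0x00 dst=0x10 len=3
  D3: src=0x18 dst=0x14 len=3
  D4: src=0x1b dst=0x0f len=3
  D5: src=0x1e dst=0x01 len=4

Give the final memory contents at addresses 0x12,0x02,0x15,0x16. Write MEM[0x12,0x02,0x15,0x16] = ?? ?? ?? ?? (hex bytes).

[0] 0x05->0x01 len=4 : f5 9a 2a 49
[1] 0x19->0x01 len=3 : 93 df 27
[2] 0x00->0x10 len=3 : 15 93 df
[3] 0x18->0x14 len=3 : d6 93 df
[4] 0x1b->0x0f len=3 : 27 4e 65
[5] 0x1e->0x01 len=4 : 20 da 9d c0
query mem[0x12]=0xdf, mem[0x02]=0xda, mem[0x15]=0x93, mem[0x16]=0xdf

MEM[0x12,0x02,0x15,0x16] = df da 93 df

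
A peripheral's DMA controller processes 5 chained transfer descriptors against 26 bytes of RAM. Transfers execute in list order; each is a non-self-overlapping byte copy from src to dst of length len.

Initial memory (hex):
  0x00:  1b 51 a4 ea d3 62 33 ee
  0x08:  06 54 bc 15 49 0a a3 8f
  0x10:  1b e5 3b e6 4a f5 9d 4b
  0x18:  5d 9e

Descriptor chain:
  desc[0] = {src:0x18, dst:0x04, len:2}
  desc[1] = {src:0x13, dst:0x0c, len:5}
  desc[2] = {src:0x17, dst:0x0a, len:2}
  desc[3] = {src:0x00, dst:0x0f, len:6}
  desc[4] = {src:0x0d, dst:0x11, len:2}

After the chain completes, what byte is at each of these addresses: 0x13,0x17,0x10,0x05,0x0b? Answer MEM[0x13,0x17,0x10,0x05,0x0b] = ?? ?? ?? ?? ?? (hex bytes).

[0] 0x18->0x04 len=2 : 5d 9e
[1] 0x13->0x0c len=5 : e6 4a f5 9d 4b
[2] 0x17->0x0a len=2 : 4b 5d
[3] 0x00->0x0f len=6 : 1b 51 a4 ea 5d 9e
[4] 0x0d->0x11 len=2 : 4a f5
query mem[0x13]=0x5d, mem[0x17]=0x4b, mem[0x10]=0x51, mem[0x05]=0x9e, mem[0x0b]=0x5d

MEM[0x13,0x17,0x10,0x05,0x0b] = 5d 4b 51 9e 5d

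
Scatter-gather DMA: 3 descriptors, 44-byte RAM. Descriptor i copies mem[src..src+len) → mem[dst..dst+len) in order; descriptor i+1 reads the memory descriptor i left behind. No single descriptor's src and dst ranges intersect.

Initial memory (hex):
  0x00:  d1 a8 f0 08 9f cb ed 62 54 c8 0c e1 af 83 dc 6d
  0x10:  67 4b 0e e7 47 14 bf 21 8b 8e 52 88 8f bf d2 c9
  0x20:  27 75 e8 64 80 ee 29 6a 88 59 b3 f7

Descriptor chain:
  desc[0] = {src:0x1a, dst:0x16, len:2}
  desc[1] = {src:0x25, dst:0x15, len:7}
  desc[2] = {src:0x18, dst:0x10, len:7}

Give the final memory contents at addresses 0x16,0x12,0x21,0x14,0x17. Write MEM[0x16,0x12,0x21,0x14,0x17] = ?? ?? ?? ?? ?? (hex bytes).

[0] 0x1a->0x16 len=2 : 52 88
[1] 0x25->0x15 len=7 : ee 29 6a 88 59 b3 f7
[2] 0x18->0x10 len=7 : 88 59 b3 f7 8f bf d2
query mem[0x16]=0xd2, mem[0x12]=0xb3, mem[0x21]=0x75, mem[0x14]=0x8f, mem[0x17]=0x6a

MEM[0x16,0x12,0x21,0x14,0x17] = d2 b3 75 8f 6a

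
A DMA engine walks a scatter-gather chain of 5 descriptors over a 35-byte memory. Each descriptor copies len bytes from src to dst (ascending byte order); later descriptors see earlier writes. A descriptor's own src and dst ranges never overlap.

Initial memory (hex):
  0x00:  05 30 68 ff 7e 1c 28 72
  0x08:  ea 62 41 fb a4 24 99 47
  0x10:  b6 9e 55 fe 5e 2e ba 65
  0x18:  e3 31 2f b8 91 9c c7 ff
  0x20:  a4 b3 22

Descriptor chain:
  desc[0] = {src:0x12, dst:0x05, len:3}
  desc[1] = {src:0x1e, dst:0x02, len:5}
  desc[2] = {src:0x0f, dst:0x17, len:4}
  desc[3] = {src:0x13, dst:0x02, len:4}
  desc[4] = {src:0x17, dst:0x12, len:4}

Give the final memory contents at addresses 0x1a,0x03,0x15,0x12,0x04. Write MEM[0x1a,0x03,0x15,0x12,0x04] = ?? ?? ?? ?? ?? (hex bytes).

  after D0: wrote 3B at 0x05 = 55fe5e
  after D1: wrote 5B at 0x02 = c7ffa4b322
  after D2: wrote 4B at 0x17 = 47b69e55
  after D3: wrote 4B at 0x02 = fe5e2eba
  after D4: wrote 4B at 0x12 = 47b69e55
query mem[0x1a]=0x55, mem[0x03]=0x5e, mem[0x15]=0x55, mem[0x12]=0x47, mem[0x04]=0x2e

MEM[0x1a,0x03,0x15,0x12,0x04] = 55 5e 55 47 2e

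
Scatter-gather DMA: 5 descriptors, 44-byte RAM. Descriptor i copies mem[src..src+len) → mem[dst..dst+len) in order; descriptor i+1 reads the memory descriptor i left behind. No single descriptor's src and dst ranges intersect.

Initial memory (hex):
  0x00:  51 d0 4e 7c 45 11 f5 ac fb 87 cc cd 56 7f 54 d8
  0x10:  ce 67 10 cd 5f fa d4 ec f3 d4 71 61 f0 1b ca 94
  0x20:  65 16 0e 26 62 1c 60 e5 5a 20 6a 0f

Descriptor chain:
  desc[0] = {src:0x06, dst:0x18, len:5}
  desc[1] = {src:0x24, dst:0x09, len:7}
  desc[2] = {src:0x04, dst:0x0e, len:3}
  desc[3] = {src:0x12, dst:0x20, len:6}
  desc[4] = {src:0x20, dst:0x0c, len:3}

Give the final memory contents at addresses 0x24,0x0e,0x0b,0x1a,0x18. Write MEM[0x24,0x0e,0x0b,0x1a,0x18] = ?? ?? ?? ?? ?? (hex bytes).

#0 dst[0x18+5] := {0xf5,0xac,0xfb,0x87,0xcc}
#1 dst[0x09+7] := {0x62,0x1c,0x60,0xe5,0x5a,0x20,0x6a}
#2 dst[0x0e+3] := {0x45,0x11,0xf5}
#3 dst[0x20+6] := {0x10,0xcd,0x5f,0xfa,0xd4,0xec}
#4 dst[0x0c+3] := {0x10,0xcd,0x5f}
query mem[0x24]=0xd4, mem[0x0e]=0x5f, mem[0x0b]=0x60, mem[0x1a]=0xfb, mem[0x18]=0xf5

MEM[0x24,0x0e,0x0b,0x1a,0x18] = d4 5f 60 fb f5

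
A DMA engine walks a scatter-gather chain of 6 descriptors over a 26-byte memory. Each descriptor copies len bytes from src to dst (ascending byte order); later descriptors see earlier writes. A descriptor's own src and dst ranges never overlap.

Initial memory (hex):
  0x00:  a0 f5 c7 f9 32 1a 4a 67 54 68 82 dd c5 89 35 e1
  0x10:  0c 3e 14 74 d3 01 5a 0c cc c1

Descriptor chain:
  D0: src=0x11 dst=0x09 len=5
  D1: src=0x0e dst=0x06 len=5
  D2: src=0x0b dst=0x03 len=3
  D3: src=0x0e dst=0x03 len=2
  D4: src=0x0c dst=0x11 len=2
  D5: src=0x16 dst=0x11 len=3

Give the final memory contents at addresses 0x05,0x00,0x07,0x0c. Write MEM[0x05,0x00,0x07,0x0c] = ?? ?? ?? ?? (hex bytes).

MEM[0x05,0x00,0x07,0x0c] = 01 a0 e1 d3

  after D0: wrote 5B at 0x09 = 3e1474d301
  after D1: wrote 5B at 0x06 = 35e10c3e14
  after D2: wrote 3B at 0x03 = 74d301
  after D3: wrote 2B at 0x03 = 35e1
  after D4: wrote 2B at 0x11 = d301
  after D5: wrote 3B at 0x11 = 5a0ccc
query mem[0x05]=0x01, mem[0x00]=0xa0, mem[0x07]=0xe1, mem[0x0c]=0xd3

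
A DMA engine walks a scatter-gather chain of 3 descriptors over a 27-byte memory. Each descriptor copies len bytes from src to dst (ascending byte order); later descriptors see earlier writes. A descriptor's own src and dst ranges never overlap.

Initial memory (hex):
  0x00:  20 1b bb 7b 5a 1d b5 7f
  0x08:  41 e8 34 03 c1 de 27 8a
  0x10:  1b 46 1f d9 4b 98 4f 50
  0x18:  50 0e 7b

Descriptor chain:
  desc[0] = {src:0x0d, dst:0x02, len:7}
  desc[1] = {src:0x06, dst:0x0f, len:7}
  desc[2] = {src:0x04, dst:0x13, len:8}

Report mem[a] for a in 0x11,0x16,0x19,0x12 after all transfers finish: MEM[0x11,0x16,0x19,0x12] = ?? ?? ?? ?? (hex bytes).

MEM[0x11,0x16,0x19,0x12] = d9 1f 34 e8

#0 dst[0x02+7] := {0xde,0x27,0x8a,0x1b,0x46,0x1f,0xd9}
#1 dst[0x0f+7] := {0x46,0x1f,0xd9,0xe8,0x34,0x03,0xc1}
#2 dst[0x13+8] := {0x8a,0x1b,0x46,0x1f,0xd9,0xe8,0x34,0x03}
query mem[0x11]=0xd9, mem[0x16]=0x1f, mem[0x19]=0x34, mem[0x12]=0xe8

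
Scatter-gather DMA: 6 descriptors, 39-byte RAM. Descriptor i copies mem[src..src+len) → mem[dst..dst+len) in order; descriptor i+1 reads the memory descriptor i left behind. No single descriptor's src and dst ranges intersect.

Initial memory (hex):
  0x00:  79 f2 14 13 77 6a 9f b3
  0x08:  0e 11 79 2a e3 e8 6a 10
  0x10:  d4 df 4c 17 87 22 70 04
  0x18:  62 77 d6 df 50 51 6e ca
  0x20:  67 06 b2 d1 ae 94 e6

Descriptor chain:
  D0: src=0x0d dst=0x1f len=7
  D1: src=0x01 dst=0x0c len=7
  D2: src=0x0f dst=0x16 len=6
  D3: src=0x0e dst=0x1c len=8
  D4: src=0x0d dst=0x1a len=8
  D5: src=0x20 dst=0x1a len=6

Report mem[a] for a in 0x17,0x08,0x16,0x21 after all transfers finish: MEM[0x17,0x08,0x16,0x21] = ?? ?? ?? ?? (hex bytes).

  after D0: wrote 7B at 0x1f = e86a10d4df4c17
  after D1: wrote 7B at 0x0c = f21413776a9fb3
  after D2: wrote 6B at 0x16 = 776a9fb31787
  after D3: wrote 8B at 0x1c = 13776a9fb3178722
  after D4: wrote 8B at 0x1a = 1413776a9fb31787
  after D5: wrote 6B at 0x1a = 178787224c17
query mem[0x17]=0x6a, mem[0x08]=0x0e, mem[0x16]=0x77, mem[0x21]=0x87

MEM[0x17,0x08,0x16,0x21] = 6a 0e 77 87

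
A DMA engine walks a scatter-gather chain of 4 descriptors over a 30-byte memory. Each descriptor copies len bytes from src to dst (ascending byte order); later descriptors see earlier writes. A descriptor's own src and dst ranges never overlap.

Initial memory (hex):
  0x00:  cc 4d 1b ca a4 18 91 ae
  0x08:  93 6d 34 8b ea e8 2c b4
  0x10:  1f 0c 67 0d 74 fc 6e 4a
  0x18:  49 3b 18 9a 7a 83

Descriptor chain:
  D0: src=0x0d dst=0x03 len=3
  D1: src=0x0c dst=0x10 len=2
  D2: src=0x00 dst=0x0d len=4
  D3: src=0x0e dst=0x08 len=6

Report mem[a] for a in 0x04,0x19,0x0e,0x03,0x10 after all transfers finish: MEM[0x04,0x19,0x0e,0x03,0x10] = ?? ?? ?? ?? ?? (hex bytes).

#0 dst[0x03+3] := {0xe8,0x2c,0xb4}
#1 dst[0x10+2] := {0xea,0xe8}
#2 dst[0x0d+4] := {0xcc,0x4d,0x1b,0xe8}
#3 dst[0x08+6] := {0x4d,0x1b,0xe8,0xe8,0x67,0x0d}
query mem[0x04]=0x2c, mem[0x19]=0x3b, mem[0x0e]=0x4d, mem[0x03]=0xe8, mem[0x10]=0xe8

MEM[0x04,0x19,0x0e,0x03,0x10] = 2c 3b 4d e8 e8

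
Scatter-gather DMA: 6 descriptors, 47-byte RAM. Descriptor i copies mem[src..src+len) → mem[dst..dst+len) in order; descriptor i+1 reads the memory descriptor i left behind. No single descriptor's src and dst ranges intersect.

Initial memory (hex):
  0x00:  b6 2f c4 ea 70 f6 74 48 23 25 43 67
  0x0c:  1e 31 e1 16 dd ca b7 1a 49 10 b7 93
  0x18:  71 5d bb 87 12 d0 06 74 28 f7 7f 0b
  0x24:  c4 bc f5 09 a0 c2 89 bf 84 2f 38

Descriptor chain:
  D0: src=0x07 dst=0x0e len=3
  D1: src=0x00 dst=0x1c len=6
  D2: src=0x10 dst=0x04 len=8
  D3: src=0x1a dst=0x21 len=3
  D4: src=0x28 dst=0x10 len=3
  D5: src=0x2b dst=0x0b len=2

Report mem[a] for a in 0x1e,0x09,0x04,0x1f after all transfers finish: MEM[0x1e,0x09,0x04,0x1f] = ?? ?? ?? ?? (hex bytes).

MEM[0x1e,0x09,0x04,0x1f] = c4 10 25 ea

  after D0: wrote 3B at 0x0e = 482325
  after D1: wrote 6B at 0x1c = b62fc4ea70f6
  after D2: wrote 8B at 0x04 = 25cab71a4910b793
  after D3: wrote 3B at 0x21 = bb87b6
  after D4: wrote 3B at 0x10 = a0c289
  after D5: wrote 2B at 0x0b = bf84
query mem[0x1e]=0xc4, mem[0x09]=0x10, mem[0x04]=0x25, mem[0x1f]=0xea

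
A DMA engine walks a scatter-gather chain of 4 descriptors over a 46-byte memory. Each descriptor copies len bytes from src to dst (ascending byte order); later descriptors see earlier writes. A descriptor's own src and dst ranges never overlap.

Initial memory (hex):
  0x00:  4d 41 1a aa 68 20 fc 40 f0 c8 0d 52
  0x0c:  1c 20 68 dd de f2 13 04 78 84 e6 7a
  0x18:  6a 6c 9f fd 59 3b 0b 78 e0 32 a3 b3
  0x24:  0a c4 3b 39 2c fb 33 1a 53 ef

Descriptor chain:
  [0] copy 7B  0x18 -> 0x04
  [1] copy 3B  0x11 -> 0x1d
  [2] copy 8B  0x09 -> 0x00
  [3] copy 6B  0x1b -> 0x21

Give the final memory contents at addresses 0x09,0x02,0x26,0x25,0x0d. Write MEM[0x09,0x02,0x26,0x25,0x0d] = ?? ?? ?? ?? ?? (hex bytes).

  after D0: wrote 7B at 0x04 = 6a6c9ffd593b0b
  after D1: wrote 3B at 0x1d = f21304
  after D2: wrote 8B at 0x00 = 3b0b521c2068ddde
  after D3: wrote 6B at 0x21 = fd59f21304e0
query mem[0x09]=0x3b, mem[0x02]=0x52, mem[0x26]=0xe0, mem[0x25]=0x04, mem[0x0d]=0x20

MEM[0x09,0x02,0x26,0x25,0x0d] = 3b 52 e0 04 20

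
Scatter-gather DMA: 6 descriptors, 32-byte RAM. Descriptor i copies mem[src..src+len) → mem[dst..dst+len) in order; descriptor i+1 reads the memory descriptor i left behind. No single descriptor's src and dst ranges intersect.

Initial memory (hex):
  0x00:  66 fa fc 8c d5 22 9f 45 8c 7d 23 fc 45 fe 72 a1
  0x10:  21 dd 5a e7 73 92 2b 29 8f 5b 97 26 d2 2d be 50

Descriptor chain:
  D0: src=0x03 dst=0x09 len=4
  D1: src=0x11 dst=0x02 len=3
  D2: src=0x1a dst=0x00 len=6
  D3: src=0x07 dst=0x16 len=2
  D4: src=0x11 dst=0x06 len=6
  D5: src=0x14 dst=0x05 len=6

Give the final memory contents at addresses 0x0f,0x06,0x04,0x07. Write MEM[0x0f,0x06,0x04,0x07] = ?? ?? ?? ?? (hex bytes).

MEM[0x0f,0x06,0x04,0x07] = a1 92 be 45

#0 dst[0x09+4] := {0x8c,0xd5,0x22,0x9f}
#1 dst[0x02+3] := {0xdd,0x5a,0xe7}
#2 dst[0x00+6] := {0x97,0x26,0xd2,0x2d,0xbe,0x50}
#3 dst[0x16+2] := {0x45,0x8c}
#4 dst[0x06+6] := {0xdd,0x5a,0xe7,0x73,0x92,0x45}
#5 dst[0x05+6] := {0x73,0x92,0x45,0x8c,0x8f,0x5b}
query mem[0x0f]=0xa1, mem[0x06]=0x92, mem[0x04]=0xbe, mem[0x07]=0x45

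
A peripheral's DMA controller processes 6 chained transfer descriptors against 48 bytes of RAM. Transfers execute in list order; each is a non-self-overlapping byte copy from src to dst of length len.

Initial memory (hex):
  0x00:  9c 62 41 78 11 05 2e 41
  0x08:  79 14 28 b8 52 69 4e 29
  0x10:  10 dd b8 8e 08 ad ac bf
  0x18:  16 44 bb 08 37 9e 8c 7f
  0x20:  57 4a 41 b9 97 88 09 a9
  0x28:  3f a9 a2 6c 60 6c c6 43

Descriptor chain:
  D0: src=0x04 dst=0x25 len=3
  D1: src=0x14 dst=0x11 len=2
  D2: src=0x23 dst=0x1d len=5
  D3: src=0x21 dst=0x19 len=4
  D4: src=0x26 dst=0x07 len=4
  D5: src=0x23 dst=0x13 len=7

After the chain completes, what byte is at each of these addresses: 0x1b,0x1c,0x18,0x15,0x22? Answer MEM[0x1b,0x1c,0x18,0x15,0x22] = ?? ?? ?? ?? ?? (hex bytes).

#0 dst[0x25+3] := {0x11,0x05,0x2e}
#1 dst[0x11+2] := {0x08,0xad}
#2 dst[0x1d+5] := {0xb9,0x97,0x11,0x05,0x2e}
#3 dst[0x19+4] := {0x2e,0x41,0xb9,0x97}
#4 dst[0x07+4] := {0x05,0x2e,0x3f,0xa9}
#5 dst[0x13+7] := {0xb9,0x97,0x11,0x05,0x2e,0x3f,0xa9}
query mem[0x1b]=0xb9, mem[0x1c]=0x97, mem[0x18]=0x3f, mem[0x15]=0x11, mem[0x22]=0x41

MEM[0x1b,0x1c,0x18,0x15,0x22] = b9 97 3f 11 41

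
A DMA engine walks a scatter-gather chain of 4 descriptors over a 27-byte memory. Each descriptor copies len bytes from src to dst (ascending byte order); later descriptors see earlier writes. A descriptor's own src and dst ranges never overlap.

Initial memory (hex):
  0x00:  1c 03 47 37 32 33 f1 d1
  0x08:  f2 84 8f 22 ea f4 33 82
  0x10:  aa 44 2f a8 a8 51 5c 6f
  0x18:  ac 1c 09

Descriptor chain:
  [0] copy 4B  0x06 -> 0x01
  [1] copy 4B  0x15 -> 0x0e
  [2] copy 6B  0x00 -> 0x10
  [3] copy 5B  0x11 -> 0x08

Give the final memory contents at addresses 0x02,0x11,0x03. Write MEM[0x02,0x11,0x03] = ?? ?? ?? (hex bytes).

D0: mem[0x01..0x04] <- [f1 d1 f2 84]
D1: mem[0x0e..0x11] <- [51 5c 6f ac]
D2: mem[0x10..0x15] <- [1c f1 d1 f2 84 33]
D3: mem[0x08..0x0c] <- [f1 d1 f2 84 33]
query mem[0x02]=0xd1, mem[0x11]=0xf1, mem[0x03]=0xf2

MEM[0x02,0x11,0x03] = d1 f1 f2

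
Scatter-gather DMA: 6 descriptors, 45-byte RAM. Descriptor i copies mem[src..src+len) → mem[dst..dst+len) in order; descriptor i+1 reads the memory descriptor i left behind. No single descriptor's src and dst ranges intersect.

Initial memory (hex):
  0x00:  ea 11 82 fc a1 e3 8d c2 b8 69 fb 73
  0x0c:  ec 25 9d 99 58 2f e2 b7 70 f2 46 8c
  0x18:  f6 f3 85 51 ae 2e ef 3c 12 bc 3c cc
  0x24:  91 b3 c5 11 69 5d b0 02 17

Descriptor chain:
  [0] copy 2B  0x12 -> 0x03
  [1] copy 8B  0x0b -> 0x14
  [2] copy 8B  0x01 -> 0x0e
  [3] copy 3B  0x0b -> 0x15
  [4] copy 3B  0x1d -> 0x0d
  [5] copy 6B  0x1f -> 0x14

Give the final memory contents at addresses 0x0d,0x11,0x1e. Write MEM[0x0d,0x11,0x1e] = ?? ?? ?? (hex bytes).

[0] 0x12->0x03 len=2 : e2 b7
[1] 0x0b->0x14 len=8 : 73 ec 25 9d 99 58 2f e2
[2] 0x01->0x0e len=8 : 11 82 e2 b7 e3 8d c2 b8
[3] 0x0b->0x15 len=3 : 73 ec 25
[4] 0x1d->0x0d len=3 : 2e ef 3c
[5] 0x1f->0x14 len=6 : 3c 12 bc 3c cc 91
query mem[0x0d]=0x2e, mem[0x11]=0xb7, mem[0x1e]=0xef

MEM[0x0d,0x11,0x1e] = 2e b7 ef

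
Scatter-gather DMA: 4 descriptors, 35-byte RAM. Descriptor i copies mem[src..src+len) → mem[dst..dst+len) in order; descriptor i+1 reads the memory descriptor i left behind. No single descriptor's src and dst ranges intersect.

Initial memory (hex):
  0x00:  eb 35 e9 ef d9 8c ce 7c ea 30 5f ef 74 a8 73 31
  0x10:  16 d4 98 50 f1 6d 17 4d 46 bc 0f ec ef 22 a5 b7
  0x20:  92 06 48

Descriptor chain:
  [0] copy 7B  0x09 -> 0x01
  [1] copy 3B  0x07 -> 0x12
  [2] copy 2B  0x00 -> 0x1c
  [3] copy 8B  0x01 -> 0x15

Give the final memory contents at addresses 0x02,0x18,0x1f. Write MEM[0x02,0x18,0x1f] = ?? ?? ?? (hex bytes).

D0: mem[0x01..0x07] <- [30 5f ef 74 a8 73 31]
D1: mem[0x12..0x14] <- [31 ea 30]
D2: mem[0x1c..0x1d] <- [eb 30]
D3: mem[0x15..0x1c] <- [30 5f ef 74 a8 73 31 ea]
query mem[0x02]=0x5f, mem[0x18]=0x74, mem[0x1f]=0xb7

MEM[0x02,0x18,0x1f] = 5f 74 b7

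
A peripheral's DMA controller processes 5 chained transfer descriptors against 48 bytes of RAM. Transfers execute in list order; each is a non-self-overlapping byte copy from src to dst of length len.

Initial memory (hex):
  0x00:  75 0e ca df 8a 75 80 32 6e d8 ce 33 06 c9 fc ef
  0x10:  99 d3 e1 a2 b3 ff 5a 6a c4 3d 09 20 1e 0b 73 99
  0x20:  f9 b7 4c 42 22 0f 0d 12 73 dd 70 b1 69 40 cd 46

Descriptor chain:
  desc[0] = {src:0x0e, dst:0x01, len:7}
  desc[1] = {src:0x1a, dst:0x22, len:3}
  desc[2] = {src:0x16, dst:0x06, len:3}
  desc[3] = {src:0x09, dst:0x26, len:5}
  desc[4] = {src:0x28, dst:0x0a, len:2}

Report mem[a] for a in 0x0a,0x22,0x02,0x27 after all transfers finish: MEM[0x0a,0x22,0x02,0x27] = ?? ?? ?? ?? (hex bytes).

#0 dst[0x01+7] := {0xfc,0xef,0x99,0xd3,0xe1,0xa2,0xb3}
#1 dst[0x22+3] := {0x09,0x20,0x1e}
#2 dst[0x06+3] := {0x5a,0x6a,0xc4}
#3 dst[0x26+5] := {0xd8,0xce,0x33,0x06,0xc9}
#4 dst[0x0a+2] := {0x33,0x06}
query mem[0x0a]=0x33, mem[0x22]=0x09, mem[0x02]=0xef, mem[0x27]=0xce

MEM[0x0a,0x22,0x02,0x27] = 33 09 ef ce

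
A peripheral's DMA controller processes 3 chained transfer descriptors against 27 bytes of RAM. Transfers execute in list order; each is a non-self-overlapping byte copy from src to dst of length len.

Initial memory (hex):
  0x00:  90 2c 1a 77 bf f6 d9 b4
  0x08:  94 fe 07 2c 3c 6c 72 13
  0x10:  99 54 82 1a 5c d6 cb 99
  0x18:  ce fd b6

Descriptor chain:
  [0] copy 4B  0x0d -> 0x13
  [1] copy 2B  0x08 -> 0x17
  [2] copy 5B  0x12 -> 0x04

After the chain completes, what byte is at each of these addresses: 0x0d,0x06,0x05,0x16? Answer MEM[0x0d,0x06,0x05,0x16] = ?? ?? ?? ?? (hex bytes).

MEM[0x0d,0x06,0x05,0x16] = 6c 72 6c 99

D0: mem[0x13..0x16] <- [6c 72 13 99]
D1: mem[0x17..0x18] <- [94 fe]
D2: mem[0x04..0x08] <- [82 6c 72 13 99]
query mem[0x0d]=0x6c, mem[0x06]=0x72, mem[0x05]=0x6c, mem[0x16]=0x99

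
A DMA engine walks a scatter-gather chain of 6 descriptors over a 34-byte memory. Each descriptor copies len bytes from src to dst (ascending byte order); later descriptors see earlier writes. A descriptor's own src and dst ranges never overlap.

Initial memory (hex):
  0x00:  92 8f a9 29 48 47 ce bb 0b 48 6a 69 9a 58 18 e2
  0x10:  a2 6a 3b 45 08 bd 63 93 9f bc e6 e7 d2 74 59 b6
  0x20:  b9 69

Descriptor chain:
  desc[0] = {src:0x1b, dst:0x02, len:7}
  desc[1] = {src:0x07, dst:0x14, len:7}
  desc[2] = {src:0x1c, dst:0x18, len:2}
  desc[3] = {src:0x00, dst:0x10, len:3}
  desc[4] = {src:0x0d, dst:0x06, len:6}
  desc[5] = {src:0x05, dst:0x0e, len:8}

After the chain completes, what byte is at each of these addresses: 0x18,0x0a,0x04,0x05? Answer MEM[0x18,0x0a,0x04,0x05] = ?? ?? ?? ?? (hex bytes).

D0: mem[0x02..0x08] <- [e7 d2 74 59 b6 b9 69]
D1: mem[0x14..0x1a] <- [b9 69 48 6a 69 9a 58]
D2: mem[0x18..0x19] <- [d2 74]
D3: mem[0x10..0x12] <- [92 8f e7]
D4: mem[0x06..0x0b] <- [58 18 e2 92 8f e7]
D5: mem[0x0e..0x15] <- [59 58 18 e2 92 8f e7 9a]
query mem[0x18]=0xd2, mem[0x0a]=0x8f, mem[0x04]=0x74, mem[0x05]=0x59

MEM[0x18,0x0a,0x04,0x05] = d2 8f 74 59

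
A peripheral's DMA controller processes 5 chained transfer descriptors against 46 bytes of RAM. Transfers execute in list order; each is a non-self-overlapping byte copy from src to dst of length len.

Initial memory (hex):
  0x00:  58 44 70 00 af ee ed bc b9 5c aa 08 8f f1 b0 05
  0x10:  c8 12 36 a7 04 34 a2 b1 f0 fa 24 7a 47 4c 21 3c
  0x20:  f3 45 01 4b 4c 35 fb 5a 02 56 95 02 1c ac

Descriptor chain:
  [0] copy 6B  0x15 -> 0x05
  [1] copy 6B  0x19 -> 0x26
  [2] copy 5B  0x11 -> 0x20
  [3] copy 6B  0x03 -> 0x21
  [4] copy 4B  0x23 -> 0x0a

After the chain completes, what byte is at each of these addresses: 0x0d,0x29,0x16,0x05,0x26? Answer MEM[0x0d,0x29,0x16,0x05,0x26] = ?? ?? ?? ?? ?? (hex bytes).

#0 dst[0x05+6] := {0x34,0xa2,0xb1,0xf0,0xfa,0x24}
#1 dst[0x26+6] := {0xfa,0x24,0x7a,0x47,0x4c,0x21}
#2 dst[0x20+5] := {0x12,0x36,0xa7,0x04,0x34}
#3 dst[0x21+6] := {0x00,0xaf,0x34,0xa2,0xb1,0xf0}
#4 dst[0x0a+4] := {0x34,0xa2,0xb1,0xf0}
query mem[0x0d]=0xf0, mem[0x29]=0x47, mem[0x16]=0xa2, mem[0x05]=0x34, mem[0x26]=0xf0

MEM[0x0d,0x29,0x16,0x05,0x26] = f0 47 a2 34 f0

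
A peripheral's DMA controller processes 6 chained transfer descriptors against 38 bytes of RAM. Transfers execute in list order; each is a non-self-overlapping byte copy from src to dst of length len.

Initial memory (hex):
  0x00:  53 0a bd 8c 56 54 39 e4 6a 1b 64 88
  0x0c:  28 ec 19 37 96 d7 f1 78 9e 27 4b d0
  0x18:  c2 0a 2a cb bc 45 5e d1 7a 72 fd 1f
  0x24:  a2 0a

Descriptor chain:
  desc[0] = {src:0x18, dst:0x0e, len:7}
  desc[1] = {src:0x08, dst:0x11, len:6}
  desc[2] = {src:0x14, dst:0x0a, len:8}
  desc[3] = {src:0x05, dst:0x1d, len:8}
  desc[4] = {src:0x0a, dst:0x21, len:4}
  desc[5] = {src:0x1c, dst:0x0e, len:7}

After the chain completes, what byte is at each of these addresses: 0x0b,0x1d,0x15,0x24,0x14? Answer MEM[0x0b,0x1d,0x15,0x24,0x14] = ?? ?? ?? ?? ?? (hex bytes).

  after D0: wrote 7B at 0x0e = c20a2acbbc455e
  after D1: wrote 6B at 0x11 = 6a1b648828ec
  after D2: wrote 8B at 0x0a = 8828ecd0c20a2acb
  after D3: wrote 8B at 0x1d = 5439e46a1b8828ec
  after D4: wrote 4B at 0x21 = 8828ecd0
  after D5: wrote 7B at 0x0e = bc5439e46a8828
query mem[0x0b]=0x28, mem[0x1d]=0x54, mem[0x15]=0x28, mem[0x24]=0xd0, mem[0x14]=0x28

MEM[0x0b,0x1d,0x15,0x24,0x14] = 28 54 28 d0 28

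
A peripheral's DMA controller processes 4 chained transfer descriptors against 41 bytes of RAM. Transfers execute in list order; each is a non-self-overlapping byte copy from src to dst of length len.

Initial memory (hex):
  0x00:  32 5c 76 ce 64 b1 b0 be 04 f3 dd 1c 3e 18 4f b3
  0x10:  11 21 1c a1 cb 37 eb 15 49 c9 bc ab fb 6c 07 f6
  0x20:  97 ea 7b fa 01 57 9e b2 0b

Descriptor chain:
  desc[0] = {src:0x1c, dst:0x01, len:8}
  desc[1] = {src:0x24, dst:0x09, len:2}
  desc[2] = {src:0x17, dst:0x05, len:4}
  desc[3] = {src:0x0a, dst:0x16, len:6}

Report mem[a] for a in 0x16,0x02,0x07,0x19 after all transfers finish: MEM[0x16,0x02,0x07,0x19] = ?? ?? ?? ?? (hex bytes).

MEM[0x16,0x02,0x07,0x19] = 57 6c c9 18

[0] 0x1c->0x01 len=8 : fb 6c 07 f6 97 ea 7b fa
[1] 0x24->0x09 len=2 : 01 57
[2] 0x17->0x05 len=4 : 15 49 c9 bc
[3] 0x0a->0x16 len=6 : 57 1c 3e 18 4f b3
query mem[0x16]=0x57, mem[0x02]=0x6c, mem[0x07]=0xc9, mem[0x19]=0x18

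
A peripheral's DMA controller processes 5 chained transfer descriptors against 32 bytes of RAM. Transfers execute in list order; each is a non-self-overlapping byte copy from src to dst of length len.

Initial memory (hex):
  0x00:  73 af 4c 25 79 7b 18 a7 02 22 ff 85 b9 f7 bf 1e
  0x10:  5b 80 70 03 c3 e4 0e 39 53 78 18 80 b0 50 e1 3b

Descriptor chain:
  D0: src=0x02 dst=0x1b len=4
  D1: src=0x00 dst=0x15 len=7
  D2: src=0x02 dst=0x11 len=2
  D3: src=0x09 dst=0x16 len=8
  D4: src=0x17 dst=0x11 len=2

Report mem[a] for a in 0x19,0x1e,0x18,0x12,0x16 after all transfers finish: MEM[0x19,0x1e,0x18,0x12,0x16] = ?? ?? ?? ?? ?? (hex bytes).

MEM[0x19,0x1e,0x18,0x12,0x16] = b9 7b 85 85 22

[0] 0x02->0x1b len=4 : 4c 25 79 7b
[1] 0x00->0x15 len=7 : 73 af 4c 25 79 7b 18
[2] 0x02->0x11 len=2 : 4c 25
[3] 0x09->0x16 len=8 : 22 ff 85 b9 f7 bf 1e 5b
[4] 0x17->0x11 len=2 : ff 85
query mem[0x19]=0xb9, mem[0x1e]=0x7b, mem[0x18]=0x85, mem[0x12]=0x85, mem[0x16]=0x22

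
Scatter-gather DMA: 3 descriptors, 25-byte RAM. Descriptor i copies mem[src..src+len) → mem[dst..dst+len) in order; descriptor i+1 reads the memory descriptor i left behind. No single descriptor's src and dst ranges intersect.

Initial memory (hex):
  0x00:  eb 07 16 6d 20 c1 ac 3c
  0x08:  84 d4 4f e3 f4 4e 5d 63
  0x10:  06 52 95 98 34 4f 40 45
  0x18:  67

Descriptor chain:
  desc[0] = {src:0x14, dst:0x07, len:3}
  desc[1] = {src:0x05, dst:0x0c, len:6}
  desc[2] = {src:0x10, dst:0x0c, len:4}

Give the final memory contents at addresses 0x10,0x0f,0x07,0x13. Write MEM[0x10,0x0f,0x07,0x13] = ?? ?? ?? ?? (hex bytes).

MEM[0x10,0x0f,0x07,0x13] = 40 98 34 98

#0 dst[0x07+3] := {0x34,0x4f,0x40}
#1 dst[0x0c+6] := {0xc1,0xac,0x34,0x4f,0x40,0x4f}
#2 dst[0x0c+4] := {0x40,0x4f,0x95,0x98}
query mem[0x10]=0x40, mem[0x0f]=0x98, mem[0x07]=0x34, mem[0x13]=0x98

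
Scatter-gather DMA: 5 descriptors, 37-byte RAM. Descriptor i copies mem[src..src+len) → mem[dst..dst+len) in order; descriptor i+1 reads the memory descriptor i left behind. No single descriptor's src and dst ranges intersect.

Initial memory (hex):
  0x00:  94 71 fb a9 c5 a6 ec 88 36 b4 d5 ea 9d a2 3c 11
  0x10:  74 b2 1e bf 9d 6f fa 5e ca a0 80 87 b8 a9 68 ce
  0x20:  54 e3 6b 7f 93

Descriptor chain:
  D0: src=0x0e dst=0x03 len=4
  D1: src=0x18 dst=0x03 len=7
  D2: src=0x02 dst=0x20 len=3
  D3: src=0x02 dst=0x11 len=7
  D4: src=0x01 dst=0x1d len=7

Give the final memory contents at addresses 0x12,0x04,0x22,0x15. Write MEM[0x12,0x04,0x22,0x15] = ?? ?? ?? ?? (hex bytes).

  after D0: wrote 4B at 0x03 = 3c1174b2
  after D1: wrote 7B at 0x03 = caa08087b8a968
  after D2: wrote 3B at 0x20 = fbcaa0
  after D3: wrote 7B at 0x11 = fbcaa08087b8a9
  after D4: wrote 7B at 0x1d = 71fbcaa08087b8
query mem[0x12]=0xca, mem[0x04]=0xa0, mem[0x22]=0x87, mem[0x15]=0x87

MEM[0x12,0x04,0x22,0x15] = ca a0 87 87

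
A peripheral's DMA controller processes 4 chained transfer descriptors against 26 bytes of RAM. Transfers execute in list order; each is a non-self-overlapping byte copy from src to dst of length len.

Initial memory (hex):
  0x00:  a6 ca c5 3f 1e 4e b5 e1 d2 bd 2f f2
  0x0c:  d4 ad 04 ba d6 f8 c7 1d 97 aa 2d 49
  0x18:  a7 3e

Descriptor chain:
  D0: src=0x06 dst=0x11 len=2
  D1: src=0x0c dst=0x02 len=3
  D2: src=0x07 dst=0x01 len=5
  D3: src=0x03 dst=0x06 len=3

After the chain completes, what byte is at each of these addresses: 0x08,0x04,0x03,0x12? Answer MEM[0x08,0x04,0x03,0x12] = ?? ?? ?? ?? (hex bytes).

MEM[0x08,0x04,0x03,0x12] = f2 2f bd e1

[0] 0x06->0x11 len=2 : b5 e1
[1] 0x0c->0x02 len=3 : d4 ad 04
[2] 0x07->0x01 len=5 : e1 d2 bd 2f f2
[3] 0x03->0x06 len=3 : bd 2f f2
query mem[0x08]=0xf2, mem[0x04]=0x2f, mem[0x03]=0xbd, mem[0x12]=0xe1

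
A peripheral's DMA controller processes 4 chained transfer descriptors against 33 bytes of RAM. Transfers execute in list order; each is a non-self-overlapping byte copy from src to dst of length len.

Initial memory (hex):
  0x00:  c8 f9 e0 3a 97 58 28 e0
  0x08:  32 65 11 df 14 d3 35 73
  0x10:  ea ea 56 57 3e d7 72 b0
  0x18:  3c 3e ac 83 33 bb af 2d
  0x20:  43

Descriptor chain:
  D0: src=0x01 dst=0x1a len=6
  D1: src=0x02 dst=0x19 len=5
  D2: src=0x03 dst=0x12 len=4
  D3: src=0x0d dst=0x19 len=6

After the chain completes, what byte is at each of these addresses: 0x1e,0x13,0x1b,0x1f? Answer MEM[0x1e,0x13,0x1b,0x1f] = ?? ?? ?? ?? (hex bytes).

D0: mem[0x1a..0x1f] <- [f9 e0 3a 97 58 28]
D1: mem[0x19..0x1d] <- [e0 3a 97 58 28]
D2: mem[0x12..0x15] <- [3a 97 58 28]
D3: mem[0x19..0x1e] <- [d3 35 73 ea ea 3a]
query mem[0x1e]=0x3a, mem[0x13]=0x97, mem[0x1b]=0x73, mem[0x1f]=0x28

MEM[0x1e,0x13,0x1b,0x1f] = 3a 97 73 28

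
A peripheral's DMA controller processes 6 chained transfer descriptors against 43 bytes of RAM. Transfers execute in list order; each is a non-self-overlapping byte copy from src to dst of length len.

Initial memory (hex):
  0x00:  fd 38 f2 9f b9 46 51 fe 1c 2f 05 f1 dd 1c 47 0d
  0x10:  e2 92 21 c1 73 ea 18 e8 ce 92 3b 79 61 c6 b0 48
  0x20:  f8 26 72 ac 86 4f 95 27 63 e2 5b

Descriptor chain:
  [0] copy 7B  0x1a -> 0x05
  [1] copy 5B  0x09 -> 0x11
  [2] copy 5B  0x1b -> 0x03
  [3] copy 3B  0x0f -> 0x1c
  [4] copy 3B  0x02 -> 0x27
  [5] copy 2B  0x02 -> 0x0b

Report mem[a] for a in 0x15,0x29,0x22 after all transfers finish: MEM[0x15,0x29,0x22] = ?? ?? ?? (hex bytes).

MEM[0x15,0x29,0x22] = 1c 61 72

[0] 0x1a->0x05 len=7 : 3b 79 61 c6 b0 48 f8
[1] 0x09->0x11 len=5 : b0 48 f8 dd 1c
[2] 0x1b->0x03 len=5 : 79 61 c6 b0 48
[3] 0x0f->0x1c len=3 : 0d e2 b0
[4] 0x02->0x27 len=3 : f2 79 61
[5] 0x02->0x0b len=2 : f2 79
query mem[0x15]=0x1c, mem[0x29]=0x61, mem[0x22]=0x72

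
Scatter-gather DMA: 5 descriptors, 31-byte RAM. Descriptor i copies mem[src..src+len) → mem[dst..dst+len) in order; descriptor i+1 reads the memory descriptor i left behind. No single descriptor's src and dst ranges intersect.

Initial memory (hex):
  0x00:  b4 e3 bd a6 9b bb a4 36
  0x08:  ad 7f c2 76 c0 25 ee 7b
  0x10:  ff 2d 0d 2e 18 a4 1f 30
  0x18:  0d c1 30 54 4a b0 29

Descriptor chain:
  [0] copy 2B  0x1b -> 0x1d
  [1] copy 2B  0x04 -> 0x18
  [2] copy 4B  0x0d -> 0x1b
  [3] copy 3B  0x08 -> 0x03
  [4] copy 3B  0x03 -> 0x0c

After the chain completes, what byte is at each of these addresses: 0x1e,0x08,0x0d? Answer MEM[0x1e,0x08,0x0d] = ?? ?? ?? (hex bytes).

[0] 0x1b->0x1d len=2 : 54 4a
[1] 0x04->0x18 len=2 : 9b bb
[2] 0x0d->0x1b len=4 : 25 ee 7b ff
[3] 0x08->0x03 len=3 : ad 7f c2
[4] 0x03->0x0c len=3 : ad 7f c2
query mem[0x1e]=0xff, mem[0x08]=0xad, mem[0x0d]=0x7f

MEM[0x1e,0x08,0x0d] = ff ad 7f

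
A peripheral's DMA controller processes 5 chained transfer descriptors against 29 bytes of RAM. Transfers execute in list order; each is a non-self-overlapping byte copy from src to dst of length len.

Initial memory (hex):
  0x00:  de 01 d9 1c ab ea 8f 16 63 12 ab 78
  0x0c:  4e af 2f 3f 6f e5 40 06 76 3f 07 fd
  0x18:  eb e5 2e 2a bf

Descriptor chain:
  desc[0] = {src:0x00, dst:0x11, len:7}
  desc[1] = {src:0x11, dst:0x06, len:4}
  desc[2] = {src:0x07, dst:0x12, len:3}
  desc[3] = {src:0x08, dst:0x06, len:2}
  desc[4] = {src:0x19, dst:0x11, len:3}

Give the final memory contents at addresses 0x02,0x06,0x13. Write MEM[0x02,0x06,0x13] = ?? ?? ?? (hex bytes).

  after D0: wrote 7B at 0x11 = de01d91cabea8f
  after D1: wrote 4B at 0x06 = de01d91c
  after D2: wrote 3B at 0x12 = 01d91c
  after D3: wrote 2B at 0x06 = d91c
  after D4: wrote 3B at 0x11 = e52e2a
query mem[0x02]=0xd9, mem[0x06]=0xd9, mem[0x13]=0x2a

MEM[0x02,0x06,0x13] = d9 d9 2a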